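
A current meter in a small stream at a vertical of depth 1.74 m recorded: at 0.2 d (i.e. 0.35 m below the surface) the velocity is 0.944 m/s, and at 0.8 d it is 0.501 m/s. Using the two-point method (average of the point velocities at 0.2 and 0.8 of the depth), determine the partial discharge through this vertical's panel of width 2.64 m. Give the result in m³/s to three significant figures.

v̄ = (0.944 + 0.501) / 2 = 0.7225 m/s
q = v̄ × d × w = 0.7225 × 1.74 × 2.64 = 3.319 m³/s

3.32 m³/s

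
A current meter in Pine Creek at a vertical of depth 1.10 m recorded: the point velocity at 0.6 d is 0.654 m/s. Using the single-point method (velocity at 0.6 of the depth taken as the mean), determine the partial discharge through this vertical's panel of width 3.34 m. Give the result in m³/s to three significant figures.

v̄ = v₀.₆ = 0.654 m/s
q = v̄ × d × w = 0.6540 × 1.10 × 3.34 = 2.403 m³/s

2.40 m³/s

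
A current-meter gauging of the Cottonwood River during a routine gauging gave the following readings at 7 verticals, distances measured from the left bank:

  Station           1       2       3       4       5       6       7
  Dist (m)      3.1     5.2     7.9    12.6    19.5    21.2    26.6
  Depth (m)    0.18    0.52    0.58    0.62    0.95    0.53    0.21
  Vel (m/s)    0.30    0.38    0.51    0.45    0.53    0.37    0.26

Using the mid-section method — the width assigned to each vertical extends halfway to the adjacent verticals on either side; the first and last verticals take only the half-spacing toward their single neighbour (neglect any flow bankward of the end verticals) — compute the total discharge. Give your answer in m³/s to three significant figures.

w_1 = (5.2 − 3.1)/2 = 1.05 m; q_1 = 0.30 × 0.18 × 1.05 = 0.05670 m³/s
w_2 = (7.9 − 3.1)/2 = 2.4 m; q_2 = 0.38 × 0.52 × 2.4 = 0.4742 m³/s
w_3 = (12.6 − 5.2)/2 = 3.7 m; q_3 = 0.51 × 0.58 × 3.7 = 1.094 m³/s
w_4 = (19.5 − 7.9)/2 = 5.8 m; q_4 = 0.45 × 0.62 × 5.8 = 1.618 m³/s
w_5 = (21.2 − 12.6)/2 = 4.3 m; q_5 = 0.53 × 0.95 × 4.3 = 2.165 m³/s
w_6 = (26.6 − 19.5)/2 = 3.55 m; q_6 = 0.37 × 0.53 × 3.55 = 0.6962 m³/s
w_7 = (26.6 − 21.2)/2 = 2.7 m; q_7 = 0.26 × 0.21 × 2.7 = 0.1474 m³/s
Q = Σ qᵢ = 6.252 m³/s

6.25 m³/s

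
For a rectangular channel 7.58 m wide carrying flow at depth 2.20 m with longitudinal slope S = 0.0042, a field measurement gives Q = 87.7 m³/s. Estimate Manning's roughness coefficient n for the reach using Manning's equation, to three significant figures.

A = b·y = 7.58 × 2.20 = 16.68 m²
P = b + 2y = 7.58 + 2×2.20 = 11.98 m
R = A/P = 16.68/11.98 = 1.392 m
n = (1/Q)·A·R^(2/3)·S^(1/2) = (1/87.7) × 16.68 × 1.247 × 0.06481 = 0.01536

0.0154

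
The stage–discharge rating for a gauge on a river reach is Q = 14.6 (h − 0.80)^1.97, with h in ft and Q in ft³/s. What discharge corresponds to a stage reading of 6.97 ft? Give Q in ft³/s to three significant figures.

Q = 14.6 × (6.97 − 0.80)^1.97 = 14.6 × 6.17^1.97 = 526.3 ft³/s

526 ft³/s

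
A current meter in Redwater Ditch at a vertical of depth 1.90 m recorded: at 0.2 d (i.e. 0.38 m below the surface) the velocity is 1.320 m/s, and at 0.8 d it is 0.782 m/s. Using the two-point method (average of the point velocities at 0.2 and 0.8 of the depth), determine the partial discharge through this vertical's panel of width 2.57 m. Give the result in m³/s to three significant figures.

5.13 m³/s

v̄ = (1.320 + 0.782) / 2 = 1.051 m/s
q = v̄ × d × w = 1.051 × 1.90 × 2.57 = 5.132 m³/s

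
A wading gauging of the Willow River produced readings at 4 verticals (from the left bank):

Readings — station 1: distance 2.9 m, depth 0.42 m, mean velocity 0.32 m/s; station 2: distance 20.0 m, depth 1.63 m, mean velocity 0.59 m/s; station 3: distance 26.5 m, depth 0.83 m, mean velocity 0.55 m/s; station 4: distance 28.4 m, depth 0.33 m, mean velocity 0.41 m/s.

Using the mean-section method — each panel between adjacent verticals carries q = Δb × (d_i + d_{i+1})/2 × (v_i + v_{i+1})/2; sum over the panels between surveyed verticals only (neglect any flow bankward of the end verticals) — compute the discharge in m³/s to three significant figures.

13.1 m³/s

Panel 1-2: Δb = 17.1 m, d̄ = (0.42+1.63)/2 = 1.025, v̄ = (0.32+0.59)/2 = 0.455 → q = 17.1×1.025×0.455 = 7.975 m³/s
Panel 2-3: Δb = 6.5 m, d̄ = (1.63+0.83)/2 = 1.23, v̄ = (0.59+0.55)/2 = 0.57 → q = 6.5×1.23×0.57 = 4.557 m³/s
Panel 3-4: Δb = 1.9 m, d̄ = (0.83+0.33)/2 = 0.58, v̄ = (0.55+0.41)/2 = 0.48 → q = 1.9×0.58×0.48 = 0.5290 m³/s
Q = Σ q = 13.06 m³/s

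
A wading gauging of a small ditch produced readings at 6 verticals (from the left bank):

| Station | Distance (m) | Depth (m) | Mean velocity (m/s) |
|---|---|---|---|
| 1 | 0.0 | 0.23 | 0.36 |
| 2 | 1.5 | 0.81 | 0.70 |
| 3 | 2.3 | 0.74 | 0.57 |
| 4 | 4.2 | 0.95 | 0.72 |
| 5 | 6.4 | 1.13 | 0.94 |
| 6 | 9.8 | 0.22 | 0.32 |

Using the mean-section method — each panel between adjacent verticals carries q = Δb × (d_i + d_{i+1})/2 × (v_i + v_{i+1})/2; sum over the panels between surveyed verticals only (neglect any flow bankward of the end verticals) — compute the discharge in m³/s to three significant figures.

Panel 1-2: Δb = 1.5 m, d̄ = (0.23+0.81)/2 = 0.52, v̄ = (0.36+0.70)/2 = 0.53 → q = 1.5×0.52×0.53 = 0.4134 m³/s
Panel 2-3: Δb = 0.8 m, d̄ = (0.81+0.74)/2 = 0.775, v̄ = (0.70+0.57)/2 = 0.635 → q = 0.8×0.775×0.635 = 0.3937 m³/s
Panel 3-4: Δb = 1.9 m, d̄ = (0.74+0.95)/2 = 0.845, v̄ = (0.57+0.72)/2 = 0.645 → q = 1.9×0.845×0.645 = 1.036 m³/s
Panel 4-5: Δb = 2.2 m, d̄ = (0.95+1.13)/2 = 1.04, v̄ = (0.72+0.94)/2 = 0.83 → q = 2.2×1.04×0.83 = 1.899 m³/s
Panel 5-6: Δb = 3.4 m, d̄ = (1.13+0.22)/2 = 0.675, v̄ = (0.94+0.32)/2 = 0.63 → q = 3.4×0.675×0.63 = 1.446 m³/s
Q = Σ q = 5.188 m³/s

5.19 m³/s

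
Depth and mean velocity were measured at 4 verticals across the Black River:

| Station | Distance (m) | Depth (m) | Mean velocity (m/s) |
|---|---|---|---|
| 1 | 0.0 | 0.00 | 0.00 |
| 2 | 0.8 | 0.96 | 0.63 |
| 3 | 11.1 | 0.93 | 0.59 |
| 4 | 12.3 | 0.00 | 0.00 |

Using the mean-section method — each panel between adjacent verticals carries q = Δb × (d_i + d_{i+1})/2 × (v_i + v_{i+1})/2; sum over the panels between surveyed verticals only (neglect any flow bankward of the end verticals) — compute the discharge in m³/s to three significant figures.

Panel 1-2: Δb = 0.8 m, d̄ = (0.00+0.96)/2 = 0.48, v̄ = (0.00+0.63)/2 = 0.315 → q = 0.8×0.48×0.315 = 0.1210 m³/s
Panel 2-3: Δb = 10.3 m, d̄ = (0.96+0.93)/2 = 0.945, v̄ = (0.63+0.59)/2 = 0.61 → q = 10.3×0.945×0.61 = 5.937 m³/s
Panel 3-4: Δb = 1.2 m, d̄ = (0.93+0.00)/2 = 0.465, v̄ = (0.59+0.00)/2 = 0.295 → q = 1.2×0.465×0.295 = 0.1646 m³/s
Q = Σ q = 6.223 m³/s

6.22 m³/s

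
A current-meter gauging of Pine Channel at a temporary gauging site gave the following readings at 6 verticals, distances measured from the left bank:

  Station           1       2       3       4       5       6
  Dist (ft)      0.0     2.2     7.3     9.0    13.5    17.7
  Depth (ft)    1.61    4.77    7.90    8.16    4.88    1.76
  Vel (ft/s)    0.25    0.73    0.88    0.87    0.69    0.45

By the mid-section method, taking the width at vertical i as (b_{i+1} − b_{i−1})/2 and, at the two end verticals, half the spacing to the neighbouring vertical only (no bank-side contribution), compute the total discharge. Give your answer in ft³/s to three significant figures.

w_1 = (2.2 − 0.0)/2 = 1.1 ft; q_1 = 0.25 × 1.61 × 1.1 = 0.4428 ft³/s
w_2 = (7.3 − 0.0)/2 = 3.65 ft; q_2 = 0.73 × 4.77 × 3.65 = 12.71 ft³/s
w_3 = (9.0 − 2.2)/2 = 3.4 ft; q_3 = 0.88 × 7.90 × 3.4 = 23.64 ft³/s
w_4 = (13.5 − 7.3)/2 = 3.1 ft; q_4 = 0.87 × 8.16 × 3.1 = 22.01 ft³/s
w_5 = (17.7 − 9.0)/2 = 4.35 ft; q_5 = 0.69 × 4.88 × 4.35 = 14.65 ft³/s
w_6 = (17.7 − 13.5)/2 = 2.1 ft; q_6 = 0.45 × 1.76 × 2.1 = 1.663 ft³/s
Q = Σ qᵢ = 75.11 ft³/s

75.1 ft³/s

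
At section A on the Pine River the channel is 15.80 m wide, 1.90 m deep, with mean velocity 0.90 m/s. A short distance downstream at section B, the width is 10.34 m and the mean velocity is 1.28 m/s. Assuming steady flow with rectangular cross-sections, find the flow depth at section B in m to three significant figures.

2.04 m

Q = A₁V₁ = (15.80×1.90) × 0.90 = 27.02 m³/s
d₂ = Q/(b₂ V₂) = 27.02/(10.34×1.28) = 2.041 m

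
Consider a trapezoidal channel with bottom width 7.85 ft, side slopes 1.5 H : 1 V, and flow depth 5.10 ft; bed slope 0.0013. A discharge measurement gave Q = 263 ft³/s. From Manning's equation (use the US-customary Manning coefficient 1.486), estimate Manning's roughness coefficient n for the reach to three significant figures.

A = (b + z·y)·y = (7.85 + 1.5×5.10)×5.10 = 79.05 ft²
P = b + 2y√(1+z²) = 7.85 + 2×5.10×√(1+1.5²) = 26.24 ft
R = A/P = 79.05/26.24 = 3.013 ft
n = (1.486/Q)·A·R^(2/3)·S^(1/2) = (1.486/263) × 79.05 × 2.086 × 0.03606 = 0.03359

0.0336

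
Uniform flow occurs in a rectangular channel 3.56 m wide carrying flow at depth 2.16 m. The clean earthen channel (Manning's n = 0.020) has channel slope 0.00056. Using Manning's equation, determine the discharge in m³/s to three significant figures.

8.95 m³/s

A = b·y = 3.56 × 2.16 = 7.690 m²
P = b + 2y = 3.56 + 2×2.16 = 7.880 m
R = A/P = 7.690/7.880 = 0.9758 m
Q = (1/n)·A·R^(2/3)·S^(1/2) = (1/0.020) × 7.690 × 0.9758^(2/3) × 0.00056^(1/2) = 8.951 m³/s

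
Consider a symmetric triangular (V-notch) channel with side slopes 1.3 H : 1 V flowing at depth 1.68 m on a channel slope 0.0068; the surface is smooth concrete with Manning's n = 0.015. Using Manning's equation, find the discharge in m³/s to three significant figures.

15.4 m³/s

A = z·y² = 1.3×1.68² = 3.669 m²
P = 2y√(1+z²) = 2×1.68×√(1+1.3²) = 5.511 m
R = A/P = 3.669/5.511 = 0.6658 m
Q = (1/n)·A·R^(2/3)·S^(1/2) = (1/0.015) × 3.669 × 0.6658^(2/3) × 0.0068^(1/2) = 15.38 m³/s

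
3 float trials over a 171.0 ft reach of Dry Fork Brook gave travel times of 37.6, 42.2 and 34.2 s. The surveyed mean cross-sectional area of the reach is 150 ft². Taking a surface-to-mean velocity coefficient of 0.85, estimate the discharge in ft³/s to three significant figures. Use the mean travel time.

t̄ = (37.6 + 42.2 + 34.2) / 3 = 38 s
v_surface = L / t̄ = 171.0 / 38 = 4.500 ft/s
v_mean = 0.85 × 4.500 = 3.825 ft/s
Q = A × v_mean = 150 × 3.825 = 573.8 ft³/s

574 ft³/s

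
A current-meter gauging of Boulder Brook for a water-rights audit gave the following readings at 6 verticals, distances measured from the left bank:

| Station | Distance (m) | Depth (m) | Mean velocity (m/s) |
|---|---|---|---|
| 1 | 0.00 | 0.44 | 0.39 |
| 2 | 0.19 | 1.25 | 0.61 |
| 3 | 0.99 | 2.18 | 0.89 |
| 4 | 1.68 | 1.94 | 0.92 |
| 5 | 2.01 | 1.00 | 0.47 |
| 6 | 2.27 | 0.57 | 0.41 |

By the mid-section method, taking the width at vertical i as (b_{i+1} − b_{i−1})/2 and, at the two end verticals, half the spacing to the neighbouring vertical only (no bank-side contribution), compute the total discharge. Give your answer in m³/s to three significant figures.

2.92 m³/s

w_1 = (0.19 − 0.00)/2 = 0.095 m; q_1 = 0.39 × 0.44 × 0.095 = 0.01630 m³/s
w_2 = (0.99 − 0.00)/2 = 0.495 m; q_2 = 0.61 × 1.25 × 0.495 = 0.3774 m³/s
w_3 = (1.68 − 0.19)/2 = 0.745 m; q_3 = 0.89 × 2.18 × 0.745 = 1.445 m³/s
w_4 = (2.01 − 0.99)/2 = 0.51 m; q_4 = 0.92 × 1.94 × 0.51 = 0.9102 m³/s
w_5 = (2.27 − 1.68)/2 = 0.295 m; q_5 = 0.47 × 1.00 × 0.295 = 0.1387 m³/s
w_6 = (2.27 − 2.01)/2 = 0.13 m; q_6 = 0.41 × 0.57 × 0.13 = 0.03038 m³/s
Q = Σ qᵢ = 2.918 m³/s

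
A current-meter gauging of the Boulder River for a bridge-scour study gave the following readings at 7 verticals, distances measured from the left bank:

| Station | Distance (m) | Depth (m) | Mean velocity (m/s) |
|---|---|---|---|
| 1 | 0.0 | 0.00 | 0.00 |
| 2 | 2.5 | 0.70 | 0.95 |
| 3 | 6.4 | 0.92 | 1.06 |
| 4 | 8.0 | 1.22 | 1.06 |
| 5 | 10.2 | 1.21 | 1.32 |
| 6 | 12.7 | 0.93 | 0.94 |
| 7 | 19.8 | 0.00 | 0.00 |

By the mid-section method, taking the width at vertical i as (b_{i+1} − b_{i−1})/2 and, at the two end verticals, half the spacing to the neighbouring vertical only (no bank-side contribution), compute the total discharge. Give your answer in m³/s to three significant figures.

w_2 = (6.4 − 0.0)/2 = 3.2 m; q_2 = 0.95 × 0.70 × 3.2 = 2.128 m³/s
w_3 = (8.0 − 2.5)/2 = 2.75 m; q_3 = 1.06 × 0.92 × 2.75 = 2.682 m³/s
w_4 = (10.2 − 6.4)/2 = 1.9 m; q_4 = 1.06 × 1.22 × 1.9 = 2.457 m³/s
w_5 = (12.7 − 8.0)/2 = 2.35 m; q_5 = 1.32 × 1.21 × 2.35 = 3.753 m³/s
w_6 = (19.8 − 10.2)/2 = 4.8 m; q_6 = 0.94 × 0.93 × 4.8 = 4.196 m³/s
Stations 1, 7 contribute zero (depth or velocity is 0).
Q = Σ qᵢ = 15.22 m³/s

15.2 m³/s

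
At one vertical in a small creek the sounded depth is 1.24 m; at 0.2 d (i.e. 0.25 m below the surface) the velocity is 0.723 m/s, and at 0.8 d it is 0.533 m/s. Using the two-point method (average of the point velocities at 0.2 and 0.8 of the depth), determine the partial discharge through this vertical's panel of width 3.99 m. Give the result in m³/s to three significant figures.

3.11 m³/s

v̄ = (0.723 + 0.533) / 2 = 0.6280 m/s
q = v̄ × d × w = 0.6280 × 1.24 × 3.99 = 3.107 m³/s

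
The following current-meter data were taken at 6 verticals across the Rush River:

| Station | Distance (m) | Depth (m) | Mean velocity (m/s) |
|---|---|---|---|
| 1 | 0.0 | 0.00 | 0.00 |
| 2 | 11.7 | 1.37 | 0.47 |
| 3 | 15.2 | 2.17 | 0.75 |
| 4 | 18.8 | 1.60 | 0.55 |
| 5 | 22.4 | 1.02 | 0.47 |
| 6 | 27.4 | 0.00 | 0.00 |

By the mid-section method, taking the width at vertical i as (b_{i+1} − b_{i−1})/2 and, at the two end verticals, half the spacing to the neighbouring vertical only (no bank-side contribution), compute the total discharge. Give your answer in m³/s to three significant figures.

15.9 m³/s

w_2 = (15.2 − 0.0)/2 = 7.6 m; q_2 = 0.47 × 1.37 × 7.6 = 4.894 m³/s
w_3 = (18.8 − 11.7)/2 = 3.55 m; q_3 = 0.75 × 2.17 × 3.55 = 5.778 m³/s
w_4 = (22.4 − 15.2)/2 = 3.6 m; q_4 = 0.55 × 1.60 × 3.6 = 3.168 m³/s
w_5 = (27.4 − 18.8)/2 = 4.3 m; q_5 = 0.47 × 1.02 × 4.3 = 2.061 m³/s
Stations 1, 6 contribute zero (depth or velocity is 0).
Q = Σ qᵢ = 15.90 m³/s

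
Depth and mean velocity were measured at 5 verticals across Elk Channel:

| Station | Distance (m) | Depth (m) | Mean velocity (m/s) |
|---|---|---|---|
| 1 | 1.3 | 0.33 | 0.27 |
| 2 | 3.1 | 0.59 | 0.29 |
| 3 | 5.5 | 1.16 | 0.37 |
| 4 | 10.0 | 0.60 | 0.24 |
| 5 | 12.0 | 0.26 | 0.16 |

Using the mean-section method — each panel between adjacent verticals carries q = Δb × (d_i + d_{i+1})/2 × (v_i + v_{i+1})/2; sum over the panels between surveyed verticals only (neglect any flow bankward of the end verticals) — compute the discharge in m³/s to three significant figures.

2.30 m³/s

Panel 1-2: Δb = 1.8 m, d̄ = (0.33+0.59)/2 = 0.46, v̄ = (0.27+0.29)/2 = 0.28 → q = 1.8×0.46×0.28 = 0.2318 m³/s
Panel 2-3: Δb = 2.4 m, d̄ = (0.59+1.16)/2 = 0.875, v̄ = (0.29+0.37)/2 = 0.33 → q = 2.4×0.875×0.33 = 0.6930 m³/s
Panel 3-4: Δb = 4.5 m, d̄ = (1.16+0.60)/2 = 0.88, v̄ = (0.37+0.24)/2 = 0.305 → q = 4.5×0.88×0.305 = 1.208 m³/s
Panel 4-5: Δb = 2 m, d̄ = (0.60+0.26)/2 = 0.43, v̄ = (0.24+0.16)/2 = 0.2 → q = 2×0.43×0.2 = 0.1720 m³/s
Q = Σ q = 2.305 m³/s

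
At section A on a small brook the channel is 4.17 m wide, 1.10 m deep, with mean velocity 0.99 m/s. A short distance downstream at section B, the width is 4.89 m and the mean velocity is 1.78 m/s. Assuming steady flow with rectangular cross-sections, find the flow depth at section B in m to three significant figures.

Q = A₁V₁ = (4.17×1.10) × 0.99 = 4.541 m³/s
d₂ = Q/(b₂ V₂) = 4.541/(4.89×1.78) = 0.5217 m

0.522 m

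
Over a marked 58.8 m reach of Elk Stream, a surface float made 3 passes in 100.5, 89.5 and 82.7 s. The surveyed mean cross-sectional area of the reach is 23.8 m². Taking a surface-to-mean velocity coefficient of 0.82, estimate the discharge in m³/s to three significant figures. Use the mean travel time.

12.6 m³/s

t̄ = (100.5 + 89.5 + 82.7) / 3 = 90.9 s
v_surface = L / t̄ = 58.8 / 90.9 = 0.6469 m/s
v_mean = 0.82 × 0.6469 = 0.5304 m/s
Q = A × v_mean = 23.8 × 0.5304 = 12.62 m³/s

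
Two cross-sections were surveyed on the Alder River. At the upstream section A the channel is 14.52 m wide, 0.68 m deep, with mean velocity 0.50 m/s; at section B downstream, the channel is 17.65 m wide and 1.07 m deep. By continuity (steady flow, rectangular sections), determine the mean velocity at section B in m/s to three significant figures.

Q = A₁V₁ = (14.52×0.68) × 0.50 = 4.937 m³/s
A₂ = 17.65 × 1.07 = 18.89 m²
V₂ = Q/A₂ = 4.937/18.89 = 0.2614 m/s

0.261 m/s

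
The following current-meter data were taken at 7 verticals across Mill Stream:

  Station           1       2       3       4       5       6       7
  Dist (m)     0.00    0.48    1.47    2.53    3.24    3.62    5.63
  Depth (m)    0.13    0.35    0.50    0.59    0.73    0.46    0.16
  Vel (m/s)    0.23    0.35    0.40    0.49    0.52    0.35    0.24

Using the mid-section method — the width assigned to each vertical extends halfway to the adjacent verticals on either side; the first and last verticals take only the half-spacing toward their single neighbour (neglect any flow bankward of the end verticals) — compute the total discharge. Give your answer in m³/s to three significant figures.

w_1 = (0.48 − 0.00)/2 = 0.24 m; q_1 = 0.23 × 0.13 × 0.24 = 0.007176 m³/s
w_2 = (1.47 − 0.00)/2 = 0.735 m; q_2 = 0.35 × 0.35 × 0.735 = 0.09004 m³/s
w_3 = (2.53 − 0.48)/2 = 1.025 m; q_3 = 0.40 × 0.50 × 1.025 = 0.2050 m³/s
w_4 = (3.24 − 1.47)/2 = 0.885 m; q_4 = 0.49 × 0.59 × 0.885 = 0.2559 m³/s
w_5 = (3.62 − 2.53)/2 = 0.545 m; q_5 = 0.52 × 0.73 × 0.545 = 0.2069 m³/s
w_6 = (5.63 − 3.24)/2 = 1.195 m; q_6 = 0.35 × 0.46 × 1.195 = 0.1924 m³/s
w_7 = (5.63 − 3.62)/2 = 1.005 m; q_7 = 0.24 × 0.16 × 1.005 = 0.03859 m³/s
Q = Σ qᵢ = 0.9959 m³/s

0.996 m³/s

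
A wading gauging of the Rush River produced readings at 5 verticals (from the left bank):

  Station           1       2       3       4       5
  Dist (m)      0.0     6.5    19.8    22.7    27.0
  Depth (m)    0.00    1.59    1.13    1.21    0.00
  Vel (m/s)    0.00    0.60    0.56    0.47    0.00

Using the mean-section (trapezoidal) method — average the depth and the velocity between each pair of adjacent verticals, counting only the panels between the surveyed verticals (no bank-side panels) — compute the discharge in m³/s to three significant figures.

Panel 1-2: Δb = 6.5 m, d̄ = (0.00+1.59)/2 = 0.795, v̄ = (0.00+0.60)/2 = 0.3 → q = 6.5×0.795×0.3 = 1.550 m³/s
Panel 2-3: Δb = 13.3 m, d̄ = (1.59+1.13)/2 = 1.36, v̄ = (0.60+0.56)/2 = 0.58 → q = 13.3×1.36×0.58 = 10.49 m³/s
Panel 3-4: Δb = 2.9 m, d̄ = (1.13+1.21)/2 = 1.17, v̄ = (0.56+0.47)/2 = 0.515 → q = 2.9×1.17×0.515 = 1.747 m³/s
Panel 4-5: Δb = 4.3 m, d̄ = (1.21+0.00)/2 = 0.605, v̄ = (0.47+0.00)/2 = 0.235 → q = 4.3×0.605×0.235 = 0.6114 m³/s
Q = Σ q = 14.40 m³/s

14.4 m³/s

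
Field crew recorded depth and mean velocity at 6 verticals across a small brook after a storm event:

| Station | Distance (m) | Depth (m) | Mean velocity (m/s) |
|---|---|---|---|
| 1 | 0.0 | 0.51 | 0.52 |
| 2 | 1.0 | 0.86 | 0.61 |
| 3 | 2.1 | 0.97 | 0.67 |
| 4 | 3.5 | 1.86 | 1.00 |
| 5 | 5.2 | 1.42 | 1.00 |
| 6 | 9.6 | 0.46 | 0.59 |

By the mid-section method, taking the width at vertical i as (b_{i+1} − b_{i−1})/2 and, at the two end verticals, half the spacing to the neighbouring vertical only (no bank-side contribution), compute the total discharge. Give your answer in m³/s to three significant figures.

9.31 m³/s

w_1 = (1.0 − 0.0)/2 = 0.5 m; q_1 = 0.52 × 0.51 × 0.5 = 0.1326 m³/s
w_2 = (2.1 − 0.0)/2 = 1.05 m; q_2 = 0.61 × 0.86 × 1.05 = 0.5508 m³/s
w_3 = (3.5 − 1.0)/2 = 1.25 m; q_3 = 0.67 × 0.97 × 1.25 = 0.8124 m³/s
w_4 = (5.2 − 2.1)/2 = 1.55 m; q_4 = 1.00 × 1.86 × 1.55 = 2.883 m³/s
w_5 = (9.6 − 3.5)/2 = 3.05 m; q_5 = 1.00 × 1.42 × 3.05 = 4.331 m³/s
w_6 = (9.6 − 5.2)/2 = 2.2 m; q_6 = 0.59 × 0.46 × 2.2 = 0.5971 m³/s
Q = Σ qᵢ = 9.307 m³/s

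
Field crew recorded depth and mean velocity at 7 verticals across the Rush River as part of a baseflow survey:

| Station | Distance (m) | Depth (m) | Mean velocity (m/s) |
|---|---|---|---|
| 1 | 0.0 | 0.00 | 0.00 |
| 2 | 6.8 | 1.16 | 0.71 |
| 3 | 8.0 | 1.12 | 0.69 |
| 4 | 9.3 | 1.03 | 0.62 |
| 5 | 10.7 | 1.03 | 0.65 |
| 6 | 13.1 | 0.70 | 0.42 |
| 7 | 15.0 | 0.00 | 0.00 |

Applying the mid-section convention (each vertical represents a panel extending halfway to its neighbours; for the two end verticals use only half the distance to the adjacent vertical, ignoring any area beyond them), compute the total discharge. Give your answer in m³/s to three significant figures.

w_2 = (8.0 − 0.0)/2 = 4 m; q_2 = 0.71 × 1.16 × 4 = 3.294 m³/s
w_3 = (9.3 − 6.8)/2 = 1.25 m; q_3 = 0.69 × 1.12 × 1.25 = 0.9660 m³/s
w_4 = (10.7 − 8.0)/2 = 1.35 m; q_4 = 0.62 × 1.03 × 1.35 = 0.8621 m³/s
w_5 = (13.1 − 9.3)/2 = 1.9 m; q_5 = 0.65 × 1.03 × 1.9 = 1.272 m³/s
w_6 = (15.0 − 10.7)/2 = 2.15 m; q_6 = 0.42 × 0.70 × 2.15 = 0.6321 m³/s
Stations 1, 7 contribute zero (depth or velocity is 0).
Q = Σ qᵢ = 7.027 m³/s

7.03 m³/s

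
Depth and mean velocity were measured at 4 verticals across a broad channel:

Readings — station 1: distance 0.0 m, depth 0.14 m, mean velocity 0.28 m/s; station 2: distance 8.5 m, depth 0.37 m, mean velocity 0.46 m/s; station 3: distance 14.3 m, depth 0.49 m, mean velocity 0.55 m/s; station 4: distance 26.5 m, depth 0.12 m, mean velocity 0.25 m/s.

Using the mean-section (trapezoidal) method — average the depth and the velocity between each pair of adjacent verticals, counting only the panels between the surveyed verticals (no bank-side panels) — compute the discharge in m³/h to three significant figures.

Panel 1-2: Δb = 8.5 m, d̄ = (0.14+0.37)/2 = 0.255, v̄ = (0.28+0.46)/2 = 0.37 → q = 8.5×0.255×0.37 = 0.8020 m³/s
Panel 2-3: Δb = 5.8 m, d̄ = (0.37+0.49)/2 = 0.43, v̄ = (0.46+0.55)/2 = 0.505 → q = 5.8×0.43×0.505 = 1.259 m³/s
Panel 3-4: Δb = 12.2 m, d̄ = (0.49+0.12)/2 = 0.305, v̄ = (0.55+0.25)/2 = 0.4 → q = 12.2×0.305×0.4 = 1.488 m³/s
Q = Σ q = 3.550 m³/s
= 3.550 × 3600 = 12780 m³/h

12800 m³/h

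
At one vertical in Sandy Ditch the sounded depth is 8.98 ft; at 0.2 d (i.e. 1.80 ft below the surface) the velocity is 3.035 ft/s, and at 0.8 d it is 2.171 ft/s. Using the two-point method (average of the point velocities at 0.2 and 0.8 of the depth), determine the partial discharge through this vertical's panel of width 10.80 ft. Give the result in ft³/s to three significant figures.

252 ft³/s

v̄ = (3.035 + 2.171) / 2 = 2.603 ft/s
q = v̄ × d × w = 2.603 × 8.98 × 10.80 = 252.4 ft³/s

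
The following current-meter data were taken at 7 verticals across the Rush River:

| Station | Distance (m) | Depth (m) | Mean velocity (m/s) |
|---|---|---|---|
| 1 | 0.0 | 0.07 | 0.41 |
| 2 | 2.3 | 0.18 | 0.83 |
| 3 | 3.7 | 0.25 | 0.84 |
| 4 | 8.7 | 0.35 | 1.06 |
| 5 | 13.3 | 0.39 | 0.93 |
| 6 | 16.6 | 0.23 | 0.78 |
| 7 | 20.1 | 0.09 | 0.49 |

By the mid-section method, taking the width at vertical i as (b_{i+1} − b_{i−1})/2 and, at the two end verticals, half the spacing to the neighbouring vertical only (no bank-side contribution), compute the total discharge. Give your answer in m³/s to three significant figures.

w_1 = (2.3 − 0.0)/2 = 1.15 m; q_1 = 0.41 × 0.07 × 1.15 = 0.03301 m³/s
w_2 = (3.7 − 0.0)/2 = 1.85 m; q_2 = 0.83 × 0.18 × 1.85 = 0.2764 m³/s
w_3 = (8.7 − 2.3)/2 = 3.2 m; q_3 = 0.84 × 0.25 × 3.2 = 0.6720 m³/s
w_4 = (13.3 − 3.7)/2 = 4.8 m; q_4 = 1.06 × 0.35 × 4.8 = 1.781 m³/s
w_5 = (16.6 − 8.7)/2 = 3.95 m; q_5 = 0.93 × 0.39 × 3.95 = 1.433 m³/s
w_6 = (20.1 − 13.3)/2 = 3.4 m; q_6 = 0.78 × 0.23 × 3.4 = 0.6100 m³/s
w_7 = (20.1 − 16.6)/2 = 1.75 m; q_7 = 0.49 × 0.09 × 1.75 = 0.07718 m³/s
Q = Σ qᵢ = 4.882 m³/s

4.88 m³/s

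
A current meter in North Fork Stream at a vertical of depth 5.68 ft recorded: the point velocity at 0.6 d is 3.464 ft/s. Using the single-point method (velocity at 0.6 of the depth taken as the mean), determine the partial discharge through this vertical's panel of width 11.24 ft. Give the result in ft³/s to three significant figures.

v̄ = v₀.₆ = 3.464 ft/s
q = v̄ × d × w = 3.464 × 5.68 × 11.24 = 221.2 ft³/s

221 ft³/s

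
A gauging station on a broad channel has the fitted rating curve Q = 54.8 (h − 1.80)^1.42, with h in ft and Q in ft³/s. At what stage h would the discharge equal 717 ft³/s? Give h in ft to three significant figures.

h − h₀ = (Q/C)^(1/b) = (717/54.8)^(1/1.42) = 6.116 ft
h = 1.80 + 6.116 = 7.916 ft

7.92 ft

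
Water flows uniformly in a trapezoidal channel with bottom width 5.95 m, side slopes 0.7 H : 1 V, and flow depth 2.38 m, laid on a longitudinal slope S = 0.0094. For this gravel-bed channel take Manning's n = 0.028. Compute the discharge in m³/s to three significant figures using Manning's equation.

A = (b + z·y)·y = (5.95 + 0.7×2.38)×2.38 = 18.13 m²
P = b + 2y√(1+z²) = 5.95 + 2×2.38×√(1+0.7²) = 11.76 m
R = A/P = 18.13/11.76 = 1.541 m
Q = (1/n)·A·R^(2/3)·S^(1/2) = (1/0.028) × 18.13 × 1.541^(2/3) × 0.0094^(1/2) = 83.75 m³/s

83.7 m³/s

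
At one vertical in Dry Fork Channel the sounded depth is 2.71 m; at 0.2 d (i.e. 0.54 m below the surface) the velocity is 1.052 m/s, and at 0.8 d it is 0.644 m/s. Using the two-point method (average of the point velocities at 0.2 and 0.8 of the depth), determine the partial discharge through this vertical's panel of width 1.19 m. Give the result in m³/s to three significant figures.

2.73 m³/s

v̄ = (1.052 + 0.644) / 2 = 0.8480 m/s
q = v̄ × d × w = 0.8480 × 2.71 × 1.19 = 2.735 m³/s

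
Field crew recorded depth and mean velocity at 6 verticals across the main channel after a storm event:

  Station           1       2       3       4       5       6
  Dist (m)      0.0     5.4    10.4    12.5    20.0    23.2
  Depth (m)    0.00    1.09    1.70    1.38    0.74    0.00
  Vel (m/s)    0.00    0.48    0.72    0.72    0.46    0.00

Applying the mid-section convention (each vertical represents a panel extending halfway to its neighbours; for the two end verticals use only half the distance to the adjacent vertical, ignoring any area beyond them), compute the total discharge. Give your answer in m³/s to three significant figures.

w_2 = (10.4 − 0.0)/2 = 5.2 m; q_2 = 0.48 × 1.09 × 5.2 = 2.721 m³/s
w_3 = (12.5 − 5.4)/2 = 3.55 m; q_3 = 0.72 × 1.70 × 3.55 = 4.345 m³/s
w_4 = (20.0 − 10.4)/2 = 4.8 m; q_4 = 0.72 × 1.38 × 4.8 = 4.769 m³/s
w_5 = (23.2 − 12.5)/2 = 5.35 m; q_5 = 0.46 × 0.74 × 5.35 = 1.821 m³/s
Stations 1, 6 contribute zero (depth or velocity is 0).
Q = Σ qᵢ = 13.66 m³/s

13.7 m³/s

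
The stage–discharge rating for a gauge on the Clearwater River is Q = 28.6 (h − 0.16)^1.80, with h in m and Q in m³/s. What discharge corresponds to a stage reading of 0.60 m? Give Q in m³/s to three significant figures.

6.53 m³/s

Q = 28.6 × (0.60 − 0.16)^1.80 = 28.6 × 0.44^1.80 = 6.525 m³/s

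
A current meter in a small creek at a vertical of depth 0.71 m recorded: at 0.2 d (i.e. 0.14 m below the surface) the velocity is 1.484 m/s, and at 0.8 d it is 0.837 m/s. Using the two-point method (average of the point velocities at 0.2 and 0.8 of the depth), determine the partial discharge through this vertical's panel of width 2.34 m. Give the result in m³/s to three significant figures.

1.93 m³/s

v̄ = (1.484 + 0.837) / 2 = 1.161 m/s
q = v̄ × d × w = 1.161 × 0.71 × 2.34 = 1.928 m³/s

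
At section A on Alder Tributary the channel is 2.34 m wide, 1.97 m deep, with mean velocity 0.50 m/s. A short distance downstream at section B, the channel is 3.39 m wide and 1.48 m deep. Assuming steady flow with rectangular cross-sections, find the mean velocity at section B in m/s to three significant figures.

0.459 m/s

Q = A₁V₁ = (2.34×1.97) × 0.50 = 2.305 m³/s
A₂ = 3.39 × 1.48 = 5.017 m²
V₂ = Q/A₂ = 2.305/5.017 = 0.4594 m/s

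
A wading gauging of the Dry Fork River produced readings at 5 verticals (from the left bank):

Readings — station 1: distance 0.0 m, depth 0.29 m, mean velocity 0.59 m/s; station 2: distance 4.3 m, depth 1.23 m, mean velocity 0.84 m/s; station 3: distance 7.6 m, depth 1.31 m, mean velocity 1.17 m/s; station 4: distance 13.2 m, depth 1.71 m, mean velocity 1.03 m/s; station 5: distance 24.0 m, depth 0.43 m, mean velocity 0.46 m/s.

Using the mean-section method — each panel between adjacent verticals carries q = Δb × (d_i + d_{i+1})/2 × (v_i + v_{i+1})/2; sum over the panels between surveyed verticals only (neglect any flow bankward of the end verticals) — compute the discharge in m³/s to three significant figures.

24.5 m³/s

Panel 1-2: Δb = 4.3 m, d̄ = (0.29+1.23)/2 = 0.76, v̄ = (0.59+0.84)/2 = 0.715 → q = 4.3×0.76×0.715 = 2.337 m³/s
Panel 2-3: Δb = 3.3 m, d̄ = (1.23+1.31)/2 = 1.27, v̄ = (0.84+1.17)/2 = 1.005 → q = 3.3×1.27×1.005 = 4.212 m³/s
Panel 3-4: Δb = 5.6 m, d̄ = (1.31+1.71)/2 = 1.51, v̄ = (1.17+1.03)/2 = 1.1 → q = 5.6×1.51×1.1 = 9.302 m³/s
Panel 4-5: Δb = 10.8 m, d̄ = (1.71+0.43)/2 = 1.07, v̄ = (1.03+0.46)/2 = 0.745 → q = 10.8×1.07×0.745 = 8.609 m³/s
Q = Σ q = 24.46 m³/s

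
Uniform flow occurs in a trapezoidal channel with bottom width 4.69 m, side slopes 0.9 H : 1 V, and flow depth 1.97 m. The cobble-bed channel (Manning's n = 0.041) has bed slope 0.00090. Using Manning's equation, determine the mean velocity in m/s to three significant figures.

A = (b + z·y)·y = (4.69 + 0.9×1.97)×1.97 = 12.73 m²
P = b + 2y√(1+z²) = 4.69 + 2×1.97×√(1+0.9²) = 9.991 m
R = A/P = 12.73/9.991 = 1.274 m
Q = (1/n)·A·R^(2/3)·S^(1/2) = (1/0.041) × 12.73 × 1.274^(2/3) × 0.00090^(1/2) = 10.95 m³/s
V = Q/A = 10.95/12.73 = 0.8601 m/s

0.860 m/s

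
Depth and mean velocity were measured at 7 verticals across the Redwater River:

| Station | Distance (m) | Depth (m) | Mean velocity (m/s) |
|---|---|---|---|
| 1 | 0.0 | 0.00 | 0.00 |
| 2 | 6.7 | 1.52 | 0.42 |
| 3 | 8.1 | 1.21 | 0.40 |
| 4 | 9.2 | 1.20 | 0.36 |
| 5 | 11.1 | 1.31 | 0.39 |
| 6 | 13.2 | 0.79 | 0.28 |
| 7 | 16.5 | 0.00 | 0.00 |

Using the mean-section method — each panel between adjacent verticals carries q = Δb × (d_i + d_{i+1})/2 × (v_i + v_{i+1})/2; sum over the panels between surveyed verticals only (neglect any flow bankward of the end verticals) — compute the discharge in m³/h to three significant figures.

Panel 1-2: Δb = 6.7 m, d̄ = (0.00+1.52)/2 = 0.76, v̄ = (0.00+0.42)/2 = 0.21 → q = 6.7×0.76×0.21 = 1.069 m³/s
Panel 2-3: Δb = 1.4 m, d̄ = (1.52+1.21)/2 = 1.365, v̄ = (0.42+0.40)/2 = 0.41 → q = 1.4×1.365×0.41 = 0.7835 m³/s
Panel 3-4: Δb = 1.1 m, d̄ = (1.21+1.20)/2 = 1.205, v̄ = (0.40+0.36)/2 = 0.38 → q = 1.1×1.205×0.38 = 0.5037 m³/s
Panel 4-5: Δb = 1.9 m, d̄ = (1.20+1.31)/2 = 1.255, v̄ = (0.36+0.39)/2 = 0.375 → q = 1.9×1.255×0.375 = 0.8942 m³/s
Panel 5-6: Δb = 2.1 m, d̄ = (1.31+0.79)/2 = 1.05, v̄ = (0.39+0.28)/2 = 0.335 → q = 2.1×1.05×0.335 = 0.7387 m³/s
Panel 6-7: Δb = 3.3 m, d̄ = (0.79+0.00)/2 = 0.395, v̄ = (0.28+0.00)/2 = 0.14 → q = 3.3×0.395×0.14 = 0.1825 m³/s
Q = Σ q = 4.172 m³/s
= 4.172 × 3600 = 15020 m³/h

15000 m³/h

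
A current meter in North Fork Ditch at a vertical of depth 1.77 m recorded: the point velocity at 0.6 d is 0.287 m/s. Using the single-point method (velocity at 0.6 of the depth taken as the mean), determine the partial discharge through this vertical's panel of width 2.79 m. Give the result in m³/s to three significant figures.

v̄ = v₀.₆ = 0.287 m/s
q = v̄ × d × w = 0.2870 × 1.77 × 2.79 = 1.417 m³/s

1.42 m³/s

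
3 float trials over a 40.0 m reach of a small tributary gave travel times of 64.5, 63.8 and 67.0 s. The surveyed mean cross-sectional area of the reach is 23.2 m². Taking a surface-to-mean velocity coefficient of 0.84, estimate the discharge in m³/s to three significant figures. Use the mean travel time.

12.0 m³/s

t̄ = (64.5 + 63.8 + 67.0) / 3 = 65.1 s
v_surface = L / t̄ = 40.0 / 65.1 = 0.6144 m/s
v_mean = 0.84 × 0.6144 = 0.5161 m/s
Q = A × v_mean = 23.2 × 0.5161 = 11.97 m³/s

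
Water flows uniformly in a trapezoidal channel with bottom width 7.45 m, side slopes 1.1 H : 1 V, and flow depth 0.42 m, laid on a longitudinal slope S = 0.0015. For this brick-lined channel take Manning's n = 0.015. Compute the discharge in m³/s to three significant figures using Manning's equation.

A = (b + z·y)·y = (7.45 + 1.1×0.42)×0.42 = 3.323 m²
P = b + 2y√(1+z²) = 7.45 + 2×0.42×√(1+1.1²) = 8.699 m
R = A/P = 3.323/8.699 = 0.3820 m
Q = (1/n)·A·R^(2/3)·S^(1/2) = (1/0.015) × 3.323 × 0.3820^(2/3) × 0.0015^(1/2) = 4.517 m³/s

4.52 m³/s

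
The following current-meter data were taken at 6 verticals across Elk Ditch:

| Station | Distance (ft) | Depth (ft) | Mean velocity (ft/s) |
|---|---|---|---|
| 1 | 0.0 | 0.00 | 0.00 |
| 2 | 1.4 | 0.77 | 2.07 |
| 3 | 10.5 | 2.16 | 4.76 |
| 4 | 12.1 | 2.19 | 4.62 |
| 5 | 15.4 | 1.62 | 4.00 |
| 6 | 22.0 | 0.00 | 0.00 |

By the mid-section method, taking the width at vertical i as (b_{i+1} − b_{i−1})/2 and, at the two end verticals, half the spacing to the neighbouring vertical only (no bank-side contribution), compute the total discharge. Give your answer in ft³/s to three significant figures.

120 ft³/s

w_2 = (10.5 − 0.0)/2 = 5.25 ft; q_2 = 2.07 × 0.77 × 5.25 = 8.368 ft³/s
w_3 = (12.1 − 1.4)/2 = 5.35 ft; q_3 = 4.76 × 2.16 × 5.35 = 55.01 ft³/s
w_4 = (15.4 − 10.5)/2 = 2.45 ft; q_4 = 4.62 × 2.19 × 2.45 = 24.79 ft³/s
w_5 = (22.0 − 12.1)/2 = 4.95 ft; q_5 = 4.00 × 1.62 × 4.95 = 32.08 ft³/s
Stations 1, 6 contribute zero (depth or velocity is 0).
Q = Σ qᵢ = 120.2 ft³/s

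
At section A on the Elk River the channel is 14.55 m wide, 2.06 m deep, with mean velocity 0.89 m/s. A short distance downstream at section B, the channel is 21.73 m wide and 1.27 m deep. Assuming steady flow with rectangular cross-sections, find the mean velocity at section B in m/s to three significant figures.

0.967 m/s

Q = A₁V₁ = (14.55×2.06) × 0.89 = 26.68 m³/s
A₂ = 21.73 × 1.27 = 27.60 m²
V₂ = Q/A₂ = 26.68/27.60 = 0.9666 m/s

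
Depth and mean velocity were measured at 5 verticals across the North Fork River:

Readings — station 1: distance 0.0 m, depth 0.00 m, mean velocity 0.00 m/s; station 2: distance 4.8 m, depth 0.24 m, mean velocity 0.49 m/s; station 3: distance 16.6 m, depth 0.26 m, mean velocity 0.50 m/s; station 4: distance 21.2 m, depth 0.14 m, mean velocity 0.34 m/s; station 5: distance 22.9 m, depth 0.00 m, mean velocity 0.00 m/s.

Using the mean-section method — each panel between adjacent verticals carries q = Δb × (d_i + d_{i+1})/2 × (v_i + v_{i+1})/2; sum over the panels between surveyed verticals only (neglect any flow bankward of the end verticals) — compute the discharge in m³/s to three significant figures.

Panel 1-2: Δb = 4.8 m, d̄ = (0.00+0.24)/2 = 0.12, v̄ = (0.00+0.49)/2 = 0.245 → q = 4.8×0.12×0.245 = 0.1411 m³/s
Panel 2-3: Δb = 11.8 m, d̄ = (0.24+0.26)/2 = 0.25, v̄ = (0.49+0.50)/2 = 0.495 → q = 11.8×0.25×0.495 = 1.460 m³/s
Panel 3-4: Δb = 4.6 m, d̄ = (0.26+0.14)/2 = 0.2, v̄ = (0.50+0.34)/2 = 0.42 → q = 4.6×0.2×0.42 = 0.3864 m³/s
Panel 4-5: Δb = 1.7 m, d̄ = (0.14+0.00)/2 = 0.07, v̄ = (0.34+0.00)/2 = 0.17 → q = 1.7×0.07×0.17 = 0.02023 m³/s
Q = Σ q = 2.008 m³/s

2.01 m³/s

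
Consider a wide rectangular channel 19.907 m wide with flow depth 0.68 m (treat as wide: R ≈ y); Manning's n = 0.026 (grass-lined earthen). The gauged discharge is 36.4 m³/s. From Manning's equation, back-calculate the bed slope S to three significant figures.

0.00817

A = b·y = 19.907 × 0.68 = 13.54 m²
Wide channel: R ≈ y = 0.68 m
S = (Q·n / (1·A·R^(2/3)))² = (36.4×0.026 / (1×13.54×0.7733))² = 0.008174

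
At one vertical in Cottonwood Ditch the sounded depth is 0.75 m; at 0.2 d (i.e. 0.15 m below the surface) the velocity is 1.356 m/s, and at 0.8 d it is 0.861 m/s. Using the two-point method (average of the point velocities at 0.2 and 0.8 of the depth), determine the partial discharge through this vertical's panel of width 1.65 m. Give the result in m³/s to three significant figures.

v̄ = (1.356 + 0.861) / 2 = 1.109 m/s
q = v̄ × d × w = 1.109 × 0.75 × 1.65 = 1.372 m³/s

1.37 m³/s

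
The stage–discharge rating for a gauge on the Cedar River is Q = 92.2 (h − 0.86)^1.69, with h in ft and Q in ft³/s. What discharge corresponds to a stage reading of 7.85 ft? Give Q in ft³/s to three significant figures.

Q = 92.2 × (7.85 − 0.86)^1.69 = 92.2 × 6.99^1.69 = 2465 ft³/s

2470 ft³/s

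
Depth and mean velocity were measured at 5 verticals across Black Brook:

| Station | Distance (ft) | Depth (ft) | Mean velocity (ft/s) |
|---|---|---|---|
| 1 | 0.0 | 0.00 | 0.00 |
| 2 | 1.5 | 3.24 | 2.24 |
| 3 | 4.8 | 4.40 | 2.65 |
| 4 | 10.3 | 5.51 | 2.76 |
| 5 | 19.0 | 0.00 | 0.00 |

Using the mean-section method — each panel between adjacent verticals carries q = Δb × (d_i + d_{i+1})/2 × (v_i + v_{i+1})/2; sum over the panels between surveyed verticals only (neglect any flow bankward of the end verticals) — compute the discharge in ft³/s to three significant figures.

140 ft³/s

Panel 1-2: Δb = 1.5 ft, d̄ = (0.00+3.24)/2 = 1.62, v̄ = (0.00+2.24)/2 = 1.12 → q = 1.5×1.62×1.12 = 2.722 ft³/s
Panel 2-3: Δb = 3.3 ft, d̄ = (3.24+4.40)/2 = 3.82, v̄ = (2.24+2.65)/2 = 2.445 → q = 3.3×3.82×2.445 = 30.82 ft³/s
Panel 3-4: Δb = 5.5 ft, d̄ = (4.40+5.51)/2 = 4.955, v̄ = (2.65+2.76)/2 = 2.705 → q = 5.5×4.955×2.705 = 73.72 ft³/s
Panel 4-5: Δb = 8.7 ft, d̄ = (5.51+0.00)/2 = 2.755, v̄ = (2.76+0.00)/2 = 1.38 → q = 8.7×2.755×1.38 = 33.08 ft³/s
Q = Σ q = 140.3 ft³/s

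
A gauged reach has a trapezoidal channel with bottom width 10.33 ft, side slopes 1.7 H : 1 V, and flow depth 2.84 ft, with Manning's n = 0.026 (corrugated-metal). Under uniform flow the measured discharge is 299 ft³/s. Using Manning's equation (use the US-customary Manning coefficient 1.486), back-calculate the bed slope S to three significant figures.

A = (b + z·y)·y = (10.33 + 1.7×2.84)×2.84 = 43.05 ft²
P = b + 2y√(1+z²) = 10.33 + 2×2.84×√(1+1.7²) = 21.53 ft
R = A/P = 43.05/21.53 = 1.999 ft
S = (Q·n / (1.486·A·R^(2/3)))² = (299×0.026 / (1.486×43.05×1.587))² = 0.005864

0.00586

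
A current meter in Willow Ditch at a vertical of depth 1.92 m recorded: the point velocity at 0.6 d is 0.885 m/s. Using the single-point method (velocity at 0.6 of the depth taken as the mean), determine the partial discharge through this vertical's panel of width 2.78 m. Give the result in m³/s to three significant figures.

v̄ = v₀.₆ = 0.885 m/s
q = v̄ × d × w = 0.8850 × 1.92 × 2.78 = 4.724 m³/s

4.72 m³/s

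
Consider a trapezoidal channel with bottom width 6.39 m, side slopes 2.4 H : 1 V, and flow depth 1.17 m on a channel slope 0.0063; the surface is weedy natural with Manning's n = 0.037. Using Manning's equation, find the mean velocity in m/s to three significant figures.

A = (b + z·y)·y = (6.39 + 2.4×1.17)×1.17 = 10.76 m²
P = b + 2y√(1+z²) = 6.39 + 2×1.17×√(1+2.4²) = 12.47 m
R = A/P = 10.76/12.47 = 0.8627 m
Q = (1/n)·A·R^(2/3)·S^(1/2) = (1/0.037) × 10.76 × 0.8627^(2/3) × 0.0063^(1/2) = 20.92 m³/s
V = Q/A = 20.92/10.76 = 1.944 m/s

1.94 m/s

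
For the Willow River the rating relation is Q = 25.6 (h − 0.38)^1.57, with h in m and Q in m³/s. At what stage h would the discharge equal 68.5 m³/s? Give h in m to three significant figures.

h − h₀ = (Q/C)^(1/b) = (68.5/25.6)^(1/1.57) = 1.872 m
h = 0.38 + 1.872 = 2.252 m

2.25 m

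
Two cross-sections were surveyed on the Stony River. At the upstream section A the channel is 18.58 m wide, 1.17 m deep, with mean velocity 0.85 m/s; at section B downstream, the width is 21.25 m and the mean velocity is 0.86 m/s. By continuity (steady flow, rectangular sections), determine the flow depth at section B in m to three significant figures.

Q = A₁V₁ = (18.58×1.17) × 0.85 = 18.48 m³/s
d₂ = Q/(b₂ V₂) = 18.48/(21.25×0.86) = 1.011 m

1.01 m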